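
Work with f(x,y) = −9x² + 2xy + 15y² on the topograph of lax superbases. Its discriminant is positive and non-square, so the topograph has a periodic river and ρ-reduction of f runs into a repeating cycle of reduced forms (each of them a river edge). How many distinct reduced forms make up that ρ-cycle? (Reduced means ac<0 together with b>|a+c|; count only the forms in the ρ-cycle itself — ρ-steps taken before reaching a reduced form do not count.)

D = 544, ⌊√D⌋ = 23
descent: ρ → (15,-2,-9)
descent: ρ → (-9,20,4)  [lands on river]
river: ρ → (4,20,-9)
river: ρ → (-9,16,8)
river: ρ → (8,16,-9)
ρ-cycle length = 4 (tail of 2 descent steps not counted)

4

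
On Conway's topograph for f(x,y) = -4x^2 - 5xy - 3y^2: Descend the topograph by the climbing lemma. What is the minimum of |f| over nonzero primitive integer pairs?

translate: b→-3 (≡5 mod 8), so (4,5,3)→(4,-3,2)
flip: (4,-3,2)→(2,3,4)
translate: b→-1 (≡3 mod 4), so (2,3,4)→(2,-1,3)
reduced (well bottom): (2,-1,3) with a≤c, −a<b≤a
well minimum |f| = |-2| = 2 (negative-definite)

2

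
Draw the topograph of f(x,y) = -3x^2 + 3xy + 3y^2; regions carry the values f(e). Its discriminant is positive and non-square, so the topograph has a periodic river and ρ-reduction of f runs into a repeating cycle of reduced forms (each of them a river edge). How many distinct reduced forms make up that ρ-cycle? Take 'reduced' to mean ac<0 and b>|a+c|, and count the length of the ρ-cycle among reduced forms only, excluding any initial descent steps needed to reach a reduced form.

D = 45, ⌊√D⌋ = 6
river: ρ → (3,3,-3)
river: ρ → (-3,3,3)
ρ-cycle length = 2 (tail of 0 descent steps not counted)

2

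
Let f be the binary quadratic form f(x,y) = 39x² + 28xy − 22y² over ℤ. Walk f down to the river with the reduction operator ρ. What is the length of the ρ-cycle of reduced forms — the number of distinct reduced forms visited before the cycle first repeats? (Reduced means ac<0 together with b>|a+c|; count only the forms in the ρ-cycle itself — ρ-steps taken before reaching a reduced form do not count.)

D = 4216, ⌊√D⌋ = 64
river: ρ → (-22,60,7)
river: ρ → (7,52,-54)
river: ρ → (-54,56,5)
river: ρ → (5,64,-6)
river: ρ → (-6,56,45)
river: ρ → (45,34,-17)
river: ρ → (-17,34,45)
river: ρ → (45,56,-6)
river: ρ → (-6,64,5)
river: ρ → (5,56,-54)
river: ρ → (-54,52,7)
river: ρ → (7,60,-22)
river: ρ → (-22,28,39)
river: ρ → (39,50,-11)
river: ρ → (-11,60,14)
river: ρ → (14,52,-27)
river: ρ → (-27,56,10)
river: ρ → (10,64,-3)
river: ρ → (-3,62,31)
river: ρ → (31,62,-3)
river: ρ → (-3,64,10)
river: ρ → (10,56,-27)
river: ρ → (-27,52,14)
river: ρ → (14,60,-11)
river: ρ → (-11,50,39)
river: ρ → (39,28,-22)
ρ-cycle length = 26 (tail of 0 descent steps not counted)

26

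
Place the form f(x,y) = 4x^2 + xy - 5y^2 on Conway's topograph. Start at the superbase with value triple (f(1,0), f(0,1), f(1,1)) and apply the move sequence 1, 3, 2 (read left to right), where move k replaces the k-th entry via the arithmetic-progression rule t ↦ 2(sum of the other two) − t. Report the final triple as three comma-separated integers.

start (4,-5,0) = (f(1,0),f(0,1),f(1,1))
replace slot 1: 2·((-5)+0) − 4 = -14 → (-14,-5,0)
replace slot 3: 2·((-14)+(-5)) − 0 = -38 → (-14,-5,-38)
replace slot 2: 2·((-14)+(-38)) − (-5) = -99 → (-14,-99,-38)

-14,-99,-38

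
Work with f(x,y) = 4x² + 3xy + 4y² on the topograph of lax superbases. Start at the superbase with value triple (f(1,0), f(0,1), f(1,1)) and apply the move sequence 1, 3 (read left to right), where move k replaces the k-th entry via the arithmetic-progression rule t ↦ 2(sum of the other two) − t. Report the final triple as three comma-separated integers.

start (4,4,11) = (f(1,0),f(0,1),f(1,1))
replace slot 1: 2·(4+11) − 4 = 26 → (26,4,11)
replace slot 3: 2·(26+4) − 11 = 49 → (26,4,49)

26,4,49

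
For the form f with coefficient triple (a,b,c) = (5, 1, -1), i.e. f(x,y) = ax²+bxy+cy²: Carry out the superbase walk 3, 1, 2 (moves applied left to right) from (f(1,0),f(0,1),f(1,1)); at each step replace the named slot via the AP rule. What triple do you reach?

start (5,-1,5) = (f(1,0),f(0,1),f(1,1))
replace slot 3: 2·(5+(-1)) − 5 = 3 → (5,-1,3)
replace slot 1: 2·((-1)+3) − 5 = -1 → (-1,-1,3)
replace slot 2: 2·((-1)+3) − (-1) = 5 → (-1,5,3)

-1,5,3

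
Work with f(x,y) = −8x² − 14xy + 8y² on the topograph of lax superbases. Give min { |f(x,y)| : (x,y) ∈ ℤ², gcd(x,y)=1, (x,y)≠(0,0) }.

descent: ρ → (8,14,-8)  [lands on river]
river: ρ → (-8,18,4)
river: ρ → (4,14,-16)
river: ρ → (-16,18,2)
river: ρ → (2,18,-16)
river: ρ → (-16,14,4)
river: ρ → (4,18,-8)
river: ρ → (-8,14,8)
river: ρ → (8,18,-4)
river: ρ → (-4,14,16)
river: ρ → (16,18,-2)
river: ρ → (-2,18,16)
river: ρ → (16,14,-4)
river: ρ → (-4,18,8)
closes: descent 1, river 14
min |a| on river = 2

2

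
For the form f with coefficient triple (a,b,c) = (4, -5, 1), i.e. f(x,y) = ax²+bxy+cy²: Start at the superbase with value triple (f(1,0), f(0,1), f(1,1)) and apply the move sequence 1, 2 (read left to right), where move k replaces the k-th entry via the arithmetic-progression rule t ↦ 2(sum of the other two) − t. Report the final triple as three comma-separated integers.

start (4,1,0) = (f(1,0),f(0,1),f(1,1))
replace slot 1: 2·(1+0) − 4 = -2 → (-2,1,0)
replace slot 2: 2·((-2)+0) − 1 = -5 → (-2,-5,0)

-2,-5,0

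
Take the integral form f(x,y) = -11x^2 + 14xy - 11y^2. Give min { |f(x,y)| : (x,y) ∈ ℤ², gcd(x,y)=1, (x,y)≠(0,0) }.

translate: b→8 (≡-14 mod 22), so (11,-14,11)→(11,8,8)
flip: (11,8,8)→(8,-8,11)
translate: b→8 (≡-8 mod 16), so (8,-8,11)→(8,8,11)
reduced (well bottom): (8,8,11) with a≤c, −a<b≤a
well minimum |f| = |-8| = 8 (negative-definite)

8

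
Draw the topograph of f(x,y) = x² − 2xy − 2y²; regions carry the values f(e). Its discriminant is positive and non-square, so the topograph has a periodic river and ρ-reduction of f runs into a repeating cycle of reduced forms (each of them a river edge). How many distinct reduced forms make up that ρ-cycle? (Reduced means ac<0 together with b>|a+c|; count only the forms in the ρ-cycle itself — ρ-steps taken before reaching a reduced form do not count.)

D = 12, ⌊√D⌋ = 3
descent: ρ → (-2,2,1)  [lands on river]
river: ρ → (1,2,-2)
ρ-cycle length = 2 (tail of 1 descent step not counted)

2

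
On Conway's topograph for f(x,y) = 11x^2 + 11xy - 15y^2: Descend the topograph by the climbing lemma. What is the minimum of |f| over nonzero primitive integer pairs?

river: ρ → (-15,19,7)
river: ρ → (7,23,-9)
river: ρ → (-9,13,17)
river: ρ → (17,21,-5)
river: ρ → (-5,19,21)
river: ρ → (21,23,-3)
river: ρ → (-3,25,13)
river: ρ → (13,27,-1)
river: ρ → (-1,27,13)
river: ρ → (13,25,-3)
river: ρ → (-3,23,21)
river: ρ → (21,19,-5)
river: ρ → (-5,21,17)
river: ρ → (17,13,-9)
river: ρ → (-9,23,7)
river: ρ → (7,19,-15)
river: ρ → (-15,11,11)
river: ρ → (11,11,-15)
closes: descent 0, river 18
min |a| on river = 1

1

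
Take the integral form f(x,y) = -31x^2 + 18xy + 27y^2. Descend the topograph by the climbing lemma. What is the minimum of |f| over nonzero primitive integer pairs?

river: ρ → (27,36,-22)
river: ρ → (-22,52,11)
river: ρ → (11,58,-7)
river: ρ → (-7,54,27)
river: ρ → (27,54,-7)
river: ρ → (-7,58,11)
river: ρ → (11,52,-22)
river: ρ → (-22,36,27)
river: ρ → (27,18,-31)
river: ρ → (-31,44,14)
river: ρ → (14,40,-37)
river: ρ → (-37,34,17)
river: ρ → (17,34,-37)
river: ρ → (-37,40,14)
river: ρ → (14,44,-31)
river: ρ → (-31,18,27)
closes: descent 0, river 16
min |a| on river = 7

7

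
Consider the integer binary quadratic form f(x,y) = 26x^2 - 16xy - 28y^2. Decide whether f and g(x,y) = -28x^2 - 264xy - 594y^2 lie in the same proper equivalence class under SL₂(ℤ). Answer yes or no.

D₁ = 3168, D₂ = 3168
river cycle of f (length 8): (-28, 16, 26), (26, 36, -18), (-18, 36, 26), (26, 16, -28), (-28, 40, 14), (14, 44, -22), (-22, 44, 14), (14, 40, -28)
river cycle of g (length 8): (-28, 16, 26), (26, 36, -18), (-18, 36, 26), (26, 16, -28), (-28, 40, 14), (14, 44, -22), (-22, 44, 14), (14, 40, -28)
cycles coincide ⇒ equivalent

yes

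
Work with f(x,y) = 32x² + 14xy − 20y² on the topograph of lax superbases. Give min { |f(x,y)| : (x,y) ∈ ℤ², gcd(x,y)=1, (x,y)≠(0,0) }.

river: ρ → (-20,26,26)
river: ρ → (26,26,-20)
river: ρ → (-20,14,32)
river: ρ → (32,50,-2)
river: ρ → (-2,50,32)
river: ρ → (32,14,-20)
closes: descent 0, river 6
min |a| on river = 2

2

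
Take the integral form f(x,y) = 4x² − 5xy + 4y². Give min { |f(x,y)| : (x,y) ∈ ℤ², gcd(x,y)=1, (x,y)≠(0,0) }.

translate: b→3 (≡-5 mod 8), so (4,-5,4)→(4,3,3)
flip: (4,3,3)→(3,-3,4)
translate: b→3 (≡-3 mod 6), so (3,-3,4)→(3,3,4)
reduced (well bottom): (3,3,4) with a≤c, −a<b≤a
well minimum = a = 3

3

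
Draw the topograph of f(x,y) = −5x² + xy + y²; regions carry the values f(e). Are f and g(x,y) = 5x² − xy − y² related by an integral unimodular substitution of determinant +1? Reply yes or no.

D₁ = 21, D₂ = 21
river cycle of f (length 2): (1, 3, -3), (-3, 3, 1)
river cycle of g (length 2): (-1, 3, 3), (3, 3, -1)
cycles differ ⇒ inequivalent

no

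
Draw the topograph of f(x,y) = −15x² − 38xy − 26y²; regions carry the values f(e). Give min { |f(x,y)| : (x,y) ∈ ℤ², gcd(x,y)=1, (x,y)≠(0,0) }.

translate: b→8 (≡38 mod 30), so (15,38,26)→(15,8,3)
flip: (15,8,3)→(3,-8,15)
translate: b→-2 (≡-8 mod 6), so (3,-8,15)→(3,-2,10)
reduced (well bottom): (3,-2,10) with a≤c, −a<b≤a
well minimum |f| = |-3| = 3 (negative-definite)

3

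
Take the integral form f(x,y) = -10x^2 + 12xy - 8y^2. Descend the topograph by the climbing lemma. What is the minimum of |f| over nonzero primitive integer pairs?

translate: b→8 (≡-12 mod 20), so (10,-12,8)→(10,8,6)
flip: (10,8,6)→(6,-8,10)
translate: b→4 (≡-8 mod 12), so (6,-8,10)→(6,4,8)
reduced (well bottom): (6,4,8) with a≤c, −a<b≤a
well minimum |f| = |-6| = 6 (negative-definite)

6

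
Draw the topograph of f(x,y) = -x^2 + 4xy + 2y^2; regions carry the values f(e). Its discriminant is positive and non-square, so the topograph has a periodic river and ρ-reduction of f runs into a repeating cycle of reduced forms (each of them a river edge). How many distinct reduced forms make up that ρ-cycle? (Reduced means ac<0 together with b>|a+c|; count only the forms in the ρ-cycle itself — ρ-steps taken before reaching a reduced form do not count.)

D = 24, ⌊√D⌋ = 4
river: ρ → (2,4,-1)
river: ρ → (-1,4,2)
ρ-cycle length = 2 (tail of 0 descent steps not counted)

2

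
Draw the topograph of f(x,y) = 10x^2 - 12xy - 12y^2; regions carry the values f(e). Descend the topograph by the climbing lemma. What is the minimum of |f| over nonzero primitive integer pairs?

descent: ρ → (-12,12,10)  [lands on river]
river: ρ → (10,8,-14)
river: ρ → (-14,20,4)
river: ρ → (4,20,-14)
river: ρ → (-14,8,10)
river: ρ → (10,12,-12)
closes: descent 1, river 6
min |a| on river = 4

4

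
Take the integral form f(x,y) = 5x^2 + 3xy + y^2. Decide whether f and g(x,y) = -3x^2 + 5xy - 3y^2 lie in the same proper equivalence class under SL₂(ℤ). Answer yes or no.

D₁ = -11, D₂ = -11
f: flip: (5,3,1)→(1,-3,5)
f: translate: b→1 (≡-3 mod 2), so (1,-3,5)→(1,1,3)
f: reduced (well bottom): (1,1,3) with a≤c, −a<b≤a
g is negative-definite; reduce −g:
−g: translate: b→1 (≡-5 mod 6), so (3,-5,3)→(3,1,1)
−g: flip: (3,1,1)→(1,-1,3)
−g: translate: b→1 (≡-1 mod 2), so (1,-1,3)→(1,1,3)
−g: reduced (well bottom): (1,1,3) with a≤c, −a<b≤a
flip sign back: reduced form of g is (-1,-1,-3)
reduced forms (1, 1, 3) vs (-1, -1, -3) ⇒ inequivalent

no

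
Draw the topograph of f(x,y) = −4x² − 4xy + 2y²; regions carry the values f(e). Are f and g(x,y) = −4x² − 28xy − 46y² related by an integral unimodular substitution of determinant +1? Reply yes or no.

D₁ = 48, D₂ = 48
river cycle of f (length 2): (2, 4, -4), (-4, 4, 2)
river cycle of g (length 2): (-4, 4, 2), (2, 4, -4)
cycles coincide ⇒ equivalent

yes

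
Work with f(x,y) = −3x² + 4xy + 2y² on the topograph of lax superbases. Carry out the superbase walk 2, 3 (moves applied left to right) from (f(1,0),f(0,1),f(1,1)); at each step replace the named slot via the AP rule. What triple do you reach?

start (-3,2,3) = (f(1,0),f(0,1),f(1,1))
replace slot 2: 2·((-3)+3) − 2 = -2 → (-3,-2,3)
replace slot 3: 2·((-3)+(-2)) − 3 = -13 → (-3,-2,-13)

-3,-2,-13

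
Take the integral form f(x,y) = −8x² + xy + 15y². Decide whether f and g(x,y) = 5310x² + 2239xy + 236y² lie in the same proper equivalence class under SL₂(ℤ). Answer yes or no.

D₁ = 481, D₂ = 481
river cycle of f (length 26): (-8, 17, 6), (6, 19, -5), (-5, 21, 2), (2, 19, -15), (-15, 11, 6), (6, 13, -13), (-13, 13, 6), (6, 11, -15), (-15, 19, 2), (2, 21, -5), … (16 more)
river cycle of g (length 26): (-8, 17, 6), (6, 19, -5), (-5, 21, 2), (2, 19, -15), (-15, 11, 6), (6, 13, -13), (-13, 13, 6), (6, 11, -15), (-15, 19, 2), (2, 21, -5), … (16 more)
cycles coincide ⇒ equivalent

yes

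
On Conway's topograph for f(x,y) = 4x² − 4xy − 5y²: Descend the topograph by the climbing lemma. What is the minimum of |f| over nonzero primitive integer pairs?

descent: ρ → (-5,4,4)  [lands on river]
river: ρ → (4,4,-5)
river: ρ → (-5,6,3)
river: ρ → (3,6,-5)
closes: descent 1, river 4
min |a| on river = 3

3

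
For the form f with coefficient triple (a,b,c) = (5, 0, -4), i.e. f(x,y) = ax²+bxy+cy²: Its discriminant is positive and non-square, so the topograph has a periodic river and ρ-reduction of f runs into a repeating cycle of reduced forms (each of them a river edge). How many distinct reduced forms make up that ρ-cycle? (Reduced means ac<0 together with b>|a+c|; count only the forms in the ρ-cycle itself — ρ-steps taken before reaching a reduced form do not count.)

D = 80, ⌊√D⌋ = 8
descent: ρ → (-4,8,1)  [lands on river]
river: ρ → (1,8,-4)
ρ-cycle length = 2 (tail of 1 descent step not counted)

2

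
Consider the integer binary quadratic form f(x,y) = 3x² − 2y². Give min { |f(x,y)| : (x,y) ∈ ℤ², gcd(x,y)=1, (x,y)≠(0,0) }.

descent: ρ → (-2,4,1)  [lands on river]
river: ρ → (1,4,-2)
closes: descent 1, river 2
min |a| on river = 1

1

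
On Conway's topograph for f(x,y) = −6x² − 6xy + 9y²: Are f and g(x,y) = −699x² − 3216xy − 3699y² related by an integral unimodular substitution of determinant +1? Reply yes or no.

D₁ = 252, D₂ = 252
river cycle of f (length 4): (9, 6, -6), (-6, 6, 9), (9, 12, -3), (-3, 12, 9)
river cycle of g (length 4): (-6, 6, 9), (9, 12, -3), (-3, 12, 9), (9, 6, -6)
cycles coincide ⇒ equivalent

yes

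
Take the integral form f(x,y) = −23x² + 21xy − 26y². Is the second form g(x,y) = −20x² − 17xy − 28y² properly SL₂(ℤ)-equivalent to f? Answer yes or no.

D₁ = -1951, D₂ = -1951
f is negative-definite; reduce −f:
−f: reduced (well bottom): (23,-21,26) with a≤c, −a<b≤a
flip sign back: reduced form of f is (-23,21,-26)
g is negative-definite; reduce −g:
−g: reduced (well bottom): (20,17,28) with a≤c, −a<b≤a
flip sign back: reduced form of g is (-20,-17,-28)
reduced forms (-23, 21, -26) vs (-20, -17, -28) ⇒ inequivalent

no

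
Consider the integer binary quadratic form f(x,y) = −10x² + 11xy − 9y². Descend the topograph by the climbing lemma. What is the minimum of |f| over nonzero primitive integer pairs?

translate: b→9 (≡-11 mod 20), so (10,-11,9)→(10,9,8)
flip: (10,9,8)→(8,-9,10)
translate: b→7 (≡-9 mod 16), so (8,-9,10)→(8,7,9)
reduced (well bottom): (8,7,9) with a≤c, −a<b≤a
well minimum |f| = |-8| = 8 (negative-definite)

8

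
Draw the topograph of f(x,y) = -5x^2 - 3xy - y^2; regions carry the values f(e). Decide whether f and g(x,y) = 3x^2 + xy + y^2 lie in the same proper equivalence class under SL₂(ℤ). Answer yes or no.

D₁ = -11, D₂ = -11
f is negative-definite; reduce −f:
−f: flip: (5,3,1)→(1,-3,5)
−f: translate: b→1 (≡-3 mod 2), so (1,-3,5)→(1,1,3)
−f: reduced (well bottom): (1,1,3) with a≤c, −a<b≤a
flip sign back: reduced form of f is (-1,-1,-3)
g: flip: (3,1,1)→(1,-1,3)
g: translate: b→1 (≡-1 mod 2), so (1,-1,3)→(1,1,3)
g: reduced (well bottom): (1,1,3) with a≤c, −a<b≤a
reduced forms (-1, -1, -3) vs (1, 1, 3) ⇒ inequivalent

no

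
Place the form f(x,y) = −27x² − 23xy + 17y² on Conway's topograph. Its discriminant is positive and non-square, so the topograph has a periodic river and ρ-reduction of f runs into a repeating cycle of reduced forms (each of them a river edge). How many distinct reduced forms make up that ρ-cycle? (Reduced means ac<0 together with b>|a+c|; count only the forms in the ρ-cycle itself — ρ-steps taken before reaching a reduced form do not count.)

D = 2365, ⌊√D⌋ = 48
descent: ρ → (17,23,-27)  [lands on river]
river: ρ → (-27,31,13)
river: ρ → (13,47,-3)
river: ρ → (-3,43,43)
river: ρ → (43,43,-3)
river: ρ → (-3,47,13)
river: ρ → (13,31,-27)
river: ρ → (-27,23,17)
river: ρ → (17,45,-5)
river: ρ → (-5,45,17)
ρ-cycle length = 10 (tail of 1 descent step not counted)

10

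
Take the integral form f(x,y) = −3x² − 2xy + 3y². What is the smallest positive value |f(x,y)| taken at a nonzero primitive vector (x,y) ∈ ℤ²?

descent: ρ → (3,2,-3)  [lands on river]
river: ρ → (-3,4,2)
river: ρ → (2,4,-3)
river: ρ → (-3,2,3)
river: ρ → (3,4,-2)
river: ρ → (-2,4,3)
closes: descent 1, river 6
min |a| on river = 2

2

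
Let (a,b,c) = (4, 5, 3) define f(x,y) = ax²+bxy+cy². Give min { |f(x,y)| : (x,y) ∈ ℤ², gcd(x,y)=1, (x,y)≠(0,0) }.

translate: b→-3 (≡5 mod 8), so (4,5,3)→(4,-3,2)
flip: (4,-3,2)→(2,3,4)
translate: b→-1 (≡3 mod 4), so (2,3,4)→(2,-1,3)
reduced (well bottom): (2,-1,3) with a≤c, −a<b≤a
well minimum = a = 2

2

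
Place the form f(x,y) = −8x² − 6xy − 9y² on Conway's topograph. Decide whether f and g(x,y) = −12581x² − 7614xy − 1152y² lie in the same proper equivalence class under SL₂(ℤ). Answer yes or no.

D₁ = -252, D₂ = -252
f is negative-definite; reduce −f:
−f: reduced (well bottom): (8,6,9) with a≤c, −a<b≤a
flip sign back: reduced form of f is (-8,-6,-9)
g is negative-definite; reduce −g:
−g: flip: (12581,7614,1152)→(1152,-7614,12581)
−g: translate: b→-702 (≡-7614 mod 2304), so (1152,-7614,12581)→(1152,-702,107)
−g: flip: (1152,-702,107)→(107,702,1152)
−g: translate: b→60 (≡702 mod 214), so (107,702,1152)→(107,60,9)
−g: flip: (107,60,9)→(9,-60,107)
−g: translate: b→-6 (≡-60 mod 18), so (9,-60,107)→(9,-6,8)
−g: flip: (9,-6,8)→(8,6,9)
−g: reduced (well bottom): (8,6,9) with a≤c, −a<b≤a
flip sign back: reduced form of g is (-8,-6,-9)
reduced forms (-8, -6, -9) vs (-8, -6, -9) ⇒ equivalent

yes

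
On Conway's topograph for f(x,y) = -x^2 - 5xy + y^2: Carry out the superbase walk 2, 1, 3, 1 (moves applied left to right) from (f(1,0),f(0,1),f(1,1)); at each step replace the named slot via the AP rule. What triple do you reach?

start (-1,1,-5) = (f(1,0),f(0,1),f(1,1))
replace slot 2: 2·((-1)+(-5)) − 1 = -13 → (-1,-13,-5)
replace slot 1: 2·((-13)+(-5)) − (-1) = -35 → (-35,-13,-5)
replace slot 3: 2·((-35)+(-13)) − (-5) = -91 → (-35,-13,-91)
replace slot 1: 2·((-13)+(-91)) − (-35) = -173 → (-173,-13,-91)

-173,-13,-91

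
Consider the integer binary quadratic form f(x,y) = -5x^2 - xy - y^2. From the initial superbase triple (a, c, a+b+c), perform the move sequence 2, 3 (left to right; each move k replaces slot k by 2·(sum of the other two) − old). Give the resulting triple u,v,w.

start (-5,-1,-7) = (f(1,0),f(0,1),f(1,1))
replace slot 2: 2·((-5)+(-7)) − (-1) = -23 → (-5,-23,-7)
replace slot 3: 2·((-5)+(-23)) − (-7) = -49 → (-5,-23,-49)

-5,-23,-49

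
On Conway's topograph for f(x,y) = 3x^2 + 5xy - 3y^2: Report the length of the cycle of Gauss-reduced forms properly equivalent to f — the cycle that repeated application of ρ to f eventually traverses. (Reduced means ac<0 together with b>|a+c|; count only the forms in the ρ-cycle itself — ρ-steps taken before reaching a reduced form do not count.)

D = 61, ⌊√D⌋ = 7
river: ρ → (-3,7,1)
river: ρ → (1,7,-3)
river: ρ → (-3,5,3)
river: ρ → (3,7,-1)
river: ρ → (-1,7,3)
river: ρ → (3,5,-3)
ρ-cycle length = 6 (tail of 0 descent steps not counted)

6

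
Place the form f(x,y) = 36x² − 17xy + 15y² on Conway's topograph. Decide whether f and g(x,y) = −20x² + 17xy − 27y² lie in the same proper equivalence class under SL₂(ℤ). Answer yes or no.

D₁ = -1871, D₂ = -1871
f: flip: (36,-17,15)→(15,17,36)
f: translate: b→-13 (≡17 mod 30), so (15,17,36)→(15,-13,34)
f: reduced (well bottom): (15,-13,34) with a≤c, −a<b≤a
g is negative-definite; reduce −g:
−g: reduced (well bottom): (20,-17,27) with a≤c, −a<b≤a
flip sign back: reduced form of g is (-20,17,-27)
reduced forms (15, -13, 34) vs (-20, 17, -27) ⇒ inequivalent

no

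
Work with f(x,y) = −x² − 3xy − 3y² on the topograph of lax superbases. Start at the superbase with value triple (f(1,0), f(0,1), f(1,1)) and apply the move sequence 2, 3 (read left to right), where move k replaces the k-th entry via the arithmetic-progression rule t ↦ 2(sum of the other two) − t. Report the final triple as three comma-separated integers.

start (-1,-3,-7) = (f(1,0),f(0,1),f(1,1))
replace slot 2: 2·((-1)+(-7)) − (-3) = -13 → (-1,-13,-7)
replace slot 3: 2·((-1)+(-13)) − (-7) = -21 → (-1,-13,-21)

-1,-13,-21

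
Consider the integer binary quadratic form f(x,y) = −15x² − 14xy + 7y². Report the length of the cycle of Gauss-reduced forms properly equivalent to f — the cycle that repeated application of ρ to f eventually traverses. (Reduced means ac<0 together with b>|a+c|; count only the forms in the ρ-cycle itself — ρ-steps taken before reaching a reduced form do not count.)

D = 616, ⌊√D⌋ = 24
descent: ρ → (7,14,-15)  [lands on river]
river: ρ → (-15,16,6)
river: ρ → (6,20,-9)
river: ρ → (-9,16,10)
river: ρ → (10,24,-1)
river: ρ → (-1,24,10)
river: ρ → (10,16,-9)
river: ρ → (-9,20,6)
river: ρ → (6,16,-15)
river: ρ → (-15,14,7)
ρ-cycle length = 10 (tail of 1 descent step not counted)

10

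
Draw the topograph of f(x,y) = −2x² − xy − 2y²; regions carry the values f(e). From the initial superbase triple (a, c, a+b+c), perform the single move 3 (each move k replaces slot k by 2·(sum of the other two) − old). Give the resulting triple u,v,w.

start (-2,-2,-5) = (f(1,0),f(0,1),f(1,1))
replace slot 3: 2·((-2)+(-2)) − (-5) = -3 → (-2,-2,-3)

-2,-2,-3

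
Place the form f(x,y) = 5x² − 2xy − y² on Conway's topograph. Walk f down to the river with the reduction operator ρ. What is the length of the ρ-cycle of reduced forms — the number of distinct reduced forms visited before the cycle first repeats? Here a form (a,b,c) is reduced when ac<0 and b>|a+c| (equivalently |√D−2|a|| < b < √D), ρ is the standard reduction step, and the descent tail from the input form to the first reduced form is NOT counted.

D = 24, ⌊√D⌋ = 4
descent: ρ → (-1,4,2)  [lands on river]
river: ρ → (2,4,-1)
ρ-cycle length = 2 (tail of 1 descent step not counted)

2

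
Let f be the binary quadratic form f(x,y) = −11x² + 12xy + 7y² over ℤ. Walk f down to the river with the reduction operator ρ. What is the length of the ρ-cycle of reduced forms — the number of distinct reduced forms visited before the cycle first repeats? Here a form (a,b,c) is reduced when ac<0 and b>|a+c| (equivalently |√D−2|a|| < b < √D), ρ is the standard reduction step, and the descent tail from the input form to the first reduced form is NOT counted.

D = 452, ⌊√D⌋ = 21
river: ρ → (7,16,-7)
river: ρ → (-7,12,11)
river: ρ → (11,10,-8)
river: ρ → (-8,6,13)
river: ρ → (13,20,-1)
river: ρ → (-1,20,13)
river: ρ → (13,6,-8)
river: ρ → (-8,10,11)
river: ρ → (11,12,-7)
river: ρ → (-7,16,7)
river: ρ → (7,12,-11)
river: ρ → (-11,10,8)
river: ρ → (8,6,-13)
river: ρ → (-13,20,1)
river: ρ → (1,20,-13)
river: ρ → (-13,6,8)
river: ρ → (8,10,-11)
river: ρ → (-11,12,7)
ρ-cycle length = 18 (tail of 0 descent steps not counted)

18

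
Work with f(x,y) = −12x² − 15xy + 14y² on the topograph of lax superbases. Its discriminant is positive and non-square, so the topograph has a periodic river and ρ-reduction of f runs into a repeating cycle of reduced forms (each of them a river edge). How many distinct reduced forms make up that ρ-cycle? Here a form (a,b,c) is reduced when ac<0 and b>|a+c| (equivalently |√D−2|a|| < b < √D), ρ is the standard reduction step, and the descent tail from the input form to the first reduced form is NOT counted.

D = 897, ⌊√D⌋ = 29
descent: ρ → (14,15,-12)  [lands on river]
river: ρ → (-12,9,17)
river: ρ → (17,25,-4)
river: ρ → (-4,23,23)
river: ρ → (23,23,-4)
river: ρ → (-4,25,17)
river: ρ → (17,9,-12)
river: ρ → (-12,15,14)
river: ρ → (14,13,-13)
river: ρ → (-13,13,14)
ρ-cycle length = 10 (tail of 1 descent step not counted)

10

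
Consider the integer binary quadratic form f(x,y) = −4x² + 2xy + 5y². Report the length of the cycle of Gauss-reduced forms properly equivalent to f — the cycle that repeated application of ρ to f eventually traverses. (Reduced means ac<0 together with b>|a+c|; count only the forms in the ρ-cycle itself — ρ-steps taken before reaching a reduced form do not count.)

D = 84, ⌊√D⌋ = 9
river: ρ → (5,8,-1)
river: ρ → (-1,8,5)
river: ρ → (5,2,-4)
river: ρ → (-4,6,3)
river: ρ → (3,6,-4)
river: ρ → (-4,2,5)
ρ-cycle length = 6 (tail of 0 descent steps not counted)

6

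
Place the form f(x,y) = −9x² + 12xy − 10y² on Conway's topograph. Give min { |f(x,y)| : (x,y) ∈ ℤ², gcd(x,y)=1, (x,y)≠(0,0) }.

translate: b→6 (≡-12 mod 18), so (9,-12,10)→(9,6,7)
flip: (9,6,7)→(7,-6,9)
reduced (well bottom): (7,-6,9) with a≤c, −a<b≤a
well minimum |f| = |-7| = 7 (negative-definite)

7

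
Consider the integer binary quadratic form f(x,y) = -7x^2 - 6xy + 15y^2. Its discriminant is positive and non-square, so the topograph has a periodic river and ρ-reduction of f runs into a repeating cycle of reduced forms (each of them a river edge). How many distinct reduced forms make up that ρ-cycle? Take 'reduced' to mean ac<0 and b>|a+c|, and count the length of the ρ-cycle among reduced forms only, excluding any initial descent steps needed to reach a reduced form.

D = 456, ⌊√D⌋ = 21
descent: ρ → (15,6,-7)
descent: ρ → (-7,8,14)  [lands on river]
river: ρ → (14,20,-1)
river: ρ → (-1,20,14)
river: ρ → (14,8,-7)
river: ρ → (-7,20,2)
river: ρ → (2,20,-7)
ρ-cycle length = 6 (tail of 2 descent steps not counted)

6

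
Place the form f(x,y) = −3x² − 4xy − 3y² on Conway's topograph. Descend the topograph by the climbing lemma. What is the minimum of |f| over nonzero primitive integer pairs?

translate: b→-2 (≡4 mod 6), so (3,4,3)→(3,-2,2)
flip: (3,-2,2)→(2,2,3)
reduced (well bottom): (2,2,3) with a≤c, −a<b≤a
well minimum |f| = |-2| = 2 (negative-definite)

2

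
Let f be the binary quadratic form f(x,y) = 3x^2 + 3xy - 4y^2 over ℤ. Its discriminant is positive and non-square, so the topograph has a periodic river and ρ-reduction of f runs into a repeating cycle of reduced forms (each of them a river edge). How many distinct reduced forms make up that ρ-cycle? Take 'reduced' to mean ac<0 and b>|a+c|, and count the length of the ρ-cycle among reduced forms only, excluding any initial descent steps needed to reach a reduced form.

D = 57, ⌊√D⌋ = 7
river: ρ → (-4,5,2)
river: ρ → (2,7,-1)
river: ρ → (-1,7,2)
river: ρ → (2,5,-4)
river: ρ → (-4,3,3)
river: ρ → (3,3,-4)
ρ-cycle length = 6 (tail of 0 descent steps not counted)

6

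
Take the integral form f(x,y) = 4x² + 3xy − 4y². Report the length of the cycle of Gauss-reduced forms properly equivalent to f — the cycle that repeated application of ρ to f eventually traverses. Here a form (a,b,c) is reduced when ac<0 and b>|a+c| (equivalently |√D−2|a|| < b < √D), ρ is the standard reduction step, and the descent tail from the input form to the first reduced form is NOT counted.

D = 73, ⌊√D⌋ = 8
river: ρ → (-4,5,3)
river: ρ → (3,7,-2)
river: ρ → (-2,5,6)
river: ρ → (6,7,-1)
river: ρ → (-1,7,6)
river: ρ → (6,5,-2)
river: ρ → (-2,7,3)
river: ρ → (3,5,-4)
river: ρ → (-4,3,4)
river: ρ → (4,5,-3)
river: ρ → (-3,7,2)
river: ρ → (2,5,-6)
river: ρ → (-6,7,1)
river: ρ → (1,7,-6)
river: ρ → (-6,5,2)
river: ρ → (2,7,-3)
river: ρ → (-3,5,4)
river: ρ → (4,3,-4)
ρ-cycle length = 18 (tail of 0 descent steps not counted)

18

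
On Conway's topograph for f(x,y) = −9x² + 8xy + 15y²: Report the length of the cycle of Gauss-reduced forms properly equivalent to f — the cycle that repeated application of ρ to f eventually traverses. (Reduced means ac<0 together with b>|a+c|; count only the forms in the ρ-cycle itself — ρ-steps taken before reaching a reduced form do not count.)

D = 604, ⌊√D⌋ = 24
river: ρ → (15,22,-2)
river: ρ → (-2,22,15)
river: ρ → (15,8,-9)
river: ρ → (-9,10,14)
river: ρ → (14,18,-5)
river: ρ → (-5,22,6)
river: ρ → (6,14,-17)
river: ρ → (-17,20,3)
river: ρ → (3,22,-10)
river: ρ → (-10,18,7)
river: ρ → (7,24,-1)
river: ρ → (-1,24,7)
river: ρ → (7,18,-10)
river: ρ → (-10,22,3)
river: ρ → (3,20,-17)
river: ρ → (-17,14,6)
river: ρ → (6,22,-5)
river: ρ → (-5,18,14)
river: ρ → (14,10,-9)
river: ρ → (-9,8,15)
ρ-cycle length = 20 (tail of 0 descent steps not counted)

20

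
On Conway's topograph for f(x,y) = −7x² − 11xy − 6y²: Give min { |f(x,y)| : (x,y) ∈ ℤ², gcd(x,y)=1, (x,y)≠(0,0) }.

translate: b→-3 (≡11 mod 14), so (7,11,6)→(7,-3,2)
flip: (7,-3,2)→(2,3,7)
translate: b→-1 (≡3 mod 4), so (2,3,7)→(2,-1,6)
reduced (well bottom): (2,-1,6) with a≤c, −a<b≤a
well minimum |f| = |-2| = 2 (negative-definite)

2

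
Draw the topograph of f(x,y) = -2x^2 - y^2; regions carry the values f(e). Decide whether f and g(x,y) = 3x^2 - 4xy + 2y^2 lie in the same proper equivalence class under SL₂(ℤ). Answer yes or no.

D₁ = -8, D₂ = -8
f is negative-definite; reduce −f:
−f: flip: (2,0,1)→(1,0,2)
−f: reduced (well bottom): (1,0,2) with a≤c, −a<b≤a
flip sign back: reduced form of f is (-1,0,-2)
g: translate: b→2 (≡-4 mod 6), so (3,-4,2)→(3,2,1)
g: flip: (3,2,1)→(1,-2,3)
g: translate: b→0 (≡-2 mod 2), so (1,-2,3)→(1,0,2)
g: reduced (well bottom): (1,0,2) with a≤c, −a<b≤a
reduced forms (-1, 0, -2) vs (1, 0, 2) ⇒ inequivalent

no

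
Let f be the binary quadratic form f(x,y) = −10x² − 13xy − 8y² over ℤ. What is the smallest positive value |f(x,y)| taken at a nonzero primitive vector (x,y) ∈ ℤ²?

translate: b→-7 (≡13 mod 20), so (10,13,8)→(10,-7,5)
flip: (10,-7,5)→(5,7,10)
translate: b→-3 (≡7 mod 10), so (5,7,10)→(5,-3,8)
reduced (well bottom): (5,-3,8) with a≤c, −a<b≤a
well minimum |f| = |-5| = 5 (negative-definite)

5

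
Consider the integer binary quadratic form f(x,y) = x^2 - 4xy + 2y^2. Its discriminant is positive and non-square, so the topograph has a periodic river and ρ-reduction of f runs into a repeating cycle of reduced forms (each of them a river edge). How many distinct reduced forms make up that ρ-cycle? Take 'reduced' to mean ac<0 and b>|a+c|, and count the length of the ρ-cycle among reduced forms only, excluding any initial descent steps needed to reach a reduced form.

D = 8, ⌊√D⌋ = 2
descent: ρ → (2,0,-1)
descent: ρ → (-1,2,1)  [lands on river]
river: ρ → (1,2,-1)
ρ-cycle length = 2 (tail of 2 descent steps not counted)

2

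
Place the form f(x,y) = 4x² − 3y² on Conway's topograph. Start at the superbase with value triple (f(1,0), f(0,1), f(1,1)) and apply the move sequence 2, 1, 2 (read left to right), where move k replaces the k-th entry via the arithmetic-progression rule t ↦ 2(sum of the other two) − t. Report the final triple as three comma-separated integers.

start (4,-3,1) = (f(1,0),f(0,1),f(1,1))
replace slot 2: 2·(4+1) − (-3) = 13 → (4,13,1)
replace slot 1: 2·(13+1) − 4 = 24 → (24,13,1)
replace slot 2: 2·(24+1) − 13 = 37 → (24,37,1)

24,37,1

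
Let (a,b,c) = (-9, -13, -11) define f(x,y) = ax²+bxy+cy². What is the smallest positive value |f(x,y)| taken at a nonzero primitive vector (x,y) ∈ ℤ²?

translate: b→-5 (≡13 mod 18), so (9,13,11)→(9,-5,7)
flip: (9,-5,7)→(7,5,9)
reduced (well bottom): (7,5,9) with a≤c, −a<b≤a
well minimum |f| = |-7| = 7 (negative-definite)

7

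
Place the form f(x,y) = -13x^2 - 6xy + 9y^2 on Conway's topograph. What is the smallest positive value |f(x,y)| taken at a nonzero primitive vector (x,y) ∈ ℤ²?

descent: ρ → (9,6,-13)  [lands on river]
river: ρ → (-13,20,2)
river: ρ → (2,20,-13)
river: ρ → (-13,6,9)
river: ρ → (9,12,-10)
river: ρ → (-10,8,11)
river: ρ → (11,14,-7)
river: ρ → (-7,14,11)
river: ρ → (11,8,-10)
river: ρ → (-10,12,9)
closes: descent 1, river 10
min |a| on river = 2

2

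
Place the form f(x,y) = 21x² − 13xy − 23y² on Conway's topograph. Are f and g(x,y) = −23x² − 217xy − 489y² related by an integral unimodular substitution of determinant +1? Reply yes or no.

D₁ = 2101, D₂ = 2101
river cycle of f (length 10): (-23, 13, 21), (21, 29, -15), (-15, 31, 19), (19, 45, -1), (-1, 45, 19), (19, 31, -15), (-15, 29, 21), (21, 13, -23), (-23, 33, 11), (11, 33, -23)
river cycle of g (length 10): (-23, 13, 21), (21, 29, -15), (-15, 31, 19), (19, 45, -1), (-1, 45, 19), (19, 31, -15), (-15, 29, 21), (21, 13, -23), (-23, 33, 11), (11, 33, -23)
cycles coincide ⇒ equivalent

yes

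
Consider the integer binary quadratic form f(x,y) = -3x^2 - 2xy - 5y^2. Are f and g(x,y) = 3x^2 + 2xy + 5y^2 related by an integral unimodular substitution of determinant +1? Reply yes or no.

D₁ = -56, D₂ = -56
f is negative-definite; reduce −f:
−f: reduced (well bottom): (3,2,5) with a≤c, −a<b≤a
flip sign back: reduced form of f is (-3,-2,-5)
g: reduced (well bottom): (3,2,5) with a≤c, −a<b≤a
reduced forms (-3, -2, -5) vs (3, 2, 5) ⇒ inequivalent

no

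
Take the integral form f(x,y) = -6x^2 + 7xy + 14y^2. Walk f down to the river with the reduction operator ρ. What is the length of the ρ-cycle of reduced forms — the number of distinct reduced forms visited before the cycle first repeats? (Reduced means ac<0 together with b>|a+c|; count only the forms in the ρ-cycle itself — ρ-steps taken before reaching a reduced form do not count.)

D = 385, ⌊√D⌋ = 19
descent: ρ → (14,-7,-6)
descent: ρ → (-6,19,1)  [lands on river]
river: ρ → (1,19,-6)
river: ρ → (-6,17,4)
river: ρ → (4,15,-10)
river: ρ → (-10,5,9)
river: ρ → (9,13,-6)
river: ρ → (-6,11,11)
river: ρ → (11,11,-6)
river: ρ → (-6,13,9)
river: ρ → (9,5,-10)
river: ρ → (-10,15,4)
river: ρ → (4,17,-6)
ρ-cycle length = 12 (tail of 2 descent steps not counted)

12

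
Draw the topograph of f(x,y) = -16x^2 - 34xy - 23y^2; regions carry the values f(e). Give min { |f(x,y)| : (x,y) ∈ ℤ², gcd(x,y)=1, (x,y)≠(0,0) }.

translate: b→2 (≡34 mod 32), so (16,34,23)→(16,2,5)
flip: (16,2,5)→(5,-2,16)
reduced (well bottom): (5,-2,16) with a≤c, −a<b≤a
well minimum |f| = |-5| = 5 (negative-definite)

5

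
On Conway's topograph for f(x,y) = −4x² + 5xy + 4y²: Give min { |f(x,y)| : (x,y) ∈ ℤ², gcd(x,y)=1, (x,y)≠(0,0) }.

river: ρ → (4,3,-5)
river: ρ → (-5,7,2)
river: ρ → (2,9,-1)
river: ρ → (-1,9,2)
river: ρ → (2,7,-5)
river: ρ → (-5,3,4)
river: ρ → (4,5,-4)
river: ρ → (-4,3,5)
river: ρ → (5,7,-2)
river: ρ → (-2,9,1)
river: ρ → (1,9,-2)
river: ρ → (-2,7,5)
river: ρ → (5,3,-4)
river: ρ → (-4,5,4)
closes: descent 0, river 14
min |a| on river = 1

1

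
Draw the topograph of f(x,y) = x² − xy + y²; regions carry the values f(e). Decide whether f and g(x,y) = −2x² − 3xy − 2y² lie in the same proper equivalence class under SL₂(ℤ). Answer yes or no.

D₁ = -3, D₂ = -7
discriminants differ ⇒ not SL₂(ℤ)-equivalent

no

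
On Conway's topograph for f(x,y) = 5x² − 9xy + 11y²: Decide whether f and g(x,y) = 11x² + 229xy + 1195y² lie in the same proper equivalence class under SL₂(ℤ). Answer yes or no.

D₁ = -139, D₂ = -139
f: translate: b→1 (≡-9 mod 10), so (5,-9,11)→(5,1,7)
f: reduced (well bottom): (5,1,7) with a≤c, −a<b≤a
g: translate: b→9 (≡229 mod 22), so (11,229,1195)→(11,9,5)
g: flip: (11,9,5)→(5,-9,11)
g: translate: b→1 (≡-9 mod 10), so (5,-9,11)→(5,1,7)
g: reduced (well bottom): (5,1,7) with a≤c, −a<b≤a
reduced forms (5, 1, 7) vs (5, 1, 7) ⇒ equivalent

yes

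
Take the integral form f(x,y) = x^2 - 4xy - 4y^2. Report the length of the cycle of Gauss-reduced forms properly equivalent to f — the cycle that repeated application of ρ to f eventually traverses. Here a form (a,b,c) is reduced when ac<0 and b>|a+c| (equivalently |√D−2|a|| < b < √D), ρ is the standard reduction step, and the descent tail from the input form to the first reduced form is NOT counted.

D = 32, ⌊√D⌋ = 5
descent: ρ → (-4,4,1)  [lands on river]
river: ρ → (1,4,-4)
ρ-cycle length = 2 (tail of 1 descent step not counted)

2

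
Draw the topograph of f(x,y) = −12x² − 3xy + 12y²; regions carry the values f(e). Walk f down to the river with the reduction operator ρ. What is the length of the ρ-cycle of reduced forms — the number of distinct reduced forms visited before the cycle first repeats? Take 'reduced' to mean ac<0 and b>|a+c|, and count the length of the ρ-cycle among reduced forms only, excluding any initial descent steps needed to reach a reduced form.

D = 585, ⌊√D⌋ = 24
descent: ρ → (12,3,-12)  [lands on river]
river: ρ → (-12,21,3)
river: ρ → (3,21,-12)
river: ρ → (-12,3,12)
river: ρ → (12,21,-3)
river: ρ → (-3,21,12)
ρ-cycle length = 6 (tail of 1 descent step not counted)

6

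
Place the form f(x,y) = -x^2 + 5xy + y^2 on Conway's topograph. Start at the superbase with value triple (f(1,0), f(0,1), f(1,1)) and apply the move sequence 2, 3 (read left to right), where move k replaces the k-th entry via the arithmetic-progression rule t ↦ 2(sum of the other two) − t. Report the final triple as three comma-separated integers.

start (-1,1,5) = (f(1,0),f(0,1),f(1,1))
replace slot 2: 2·((-1)+5) − 1 = 7 → (-1,7,5)
replace slot 3: 2·((-1)+7) − 5 = 7 → (-1,7,7)

-1,7,7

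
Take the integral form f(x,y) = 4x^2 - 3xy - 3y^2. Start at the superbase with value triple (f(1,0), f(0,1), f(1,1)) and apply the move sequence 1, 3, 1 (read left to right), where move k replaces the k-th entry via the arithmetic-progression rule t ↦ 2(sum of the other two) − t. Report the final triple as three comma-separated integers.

start (4,-3,-2) = (f(1,0),f(0,1),f(1,1))
replace slot 1: 2·((-3)+(-2)) − 4 = -14 → (-14,-3,-2)
replace slot 3: 2·((-14)+(-3)) − (-2) = -32 → (-14,-3,-32)
replace slot 1: 2·((-3)+(-32)) − (-14) = -56 → (-56,-3,-32)

-56,-3,-32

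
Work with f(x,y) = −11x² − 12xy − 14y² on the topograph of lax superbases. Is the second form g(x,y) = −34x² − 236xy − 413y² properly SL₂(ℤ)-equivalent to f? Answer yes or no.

D₁ = -472, D₂ = -472
f is negative-definite; reduce −f:
−f: translate: b→-10 (≡12 mod 22), so (11,12,14)→(11,-10,13)
−f: reduced (well bottom): (11,-10,13) with a≤c, −a<b≤a
flip sign back: reduced form of f is (-11,10,-13)
g is negative-definite; reduce −g:
−g: translate: b→32 (≡236 mod 68), so (34,236,413)→(34,32,11)
−g: flip: (34,32,11)→(11,-32,34)
−g: translate: b→-10 (≡-32 mod 22), so (11,-32,34)→(11,-10,13)
−g: reduced (well bottom): (11,-10,13) with a≤c, −a<b≤a
flip sign back: reduced form of g is (-11,10,-13)
reduced forms (-11, 10, -13) vs (-11, 10, -13) ⇒ equivalent

yes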